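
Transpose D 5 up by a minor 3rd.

The third takes the letter from D up to F.
A minor third spans 3 semitones, so from D5 the target pitch is F5.

F 5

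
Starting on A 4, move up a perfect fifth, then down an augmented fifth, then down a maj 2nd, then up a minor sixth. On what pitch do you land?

E double-flat 5

A4 up a perfect fifth → E5 (7 semitones).
E5 down an augmented fifth → Ab4 (8 semitones).
A major second down from Ab4 is Gb4.
A minor sixth up from Gb4 is Ebb5.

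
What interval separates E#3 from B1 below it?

Descending from E#3 to B1 is the same interval as ascending B1 to E#3.
B to E spans four letter names (B-C-D-E), plus an octave, so the interval is some kind of eleventh.
A perfect eleventh would be 17 semitones; B1 to E#3 is 18, one semitone wider, so the interval is augmented.
(Equivalently, a compound augmented fourth: an augmented fourth plus an octave.)

augmented eleventh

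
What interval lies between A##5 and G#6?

A to G spans seven letter names (A-B-C-D-E-F-G), so the interval is some kind of seventh.
The major seventh is 11 semitones; here we have 9, two semitones narrower: diminished.

diminished seventh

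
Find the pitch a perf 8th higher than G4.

For an octave the letter name doesn't change: still G, an octave up.
Moving 12 semitones up from G4 (the size of a perfect octave) reaches G5.

G5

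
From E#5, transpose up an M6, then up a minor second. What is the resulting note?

D#6

Up a major sixth from E#5: C##6 (9 semitones up).
A minor second up from C##6 is D#6.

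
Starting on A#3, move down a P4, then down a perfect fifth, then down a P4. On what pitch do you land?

E#2

A perfect fourth down from A#3 is E#3.
E#3 down a perfect fifth → A#2 (7 semitones).
A perfect fourth down from A#2 is E#2.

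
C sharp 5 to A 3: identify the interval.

Descending from C#5 to A3 is the same interval as ascending A3 to C#5.
A to C spans three letter names (A-B-C), plus an octave — that makes it a tenth of some quality.
The major tenth spans 16 semitones, and A3 to C#5 is exactly 16 semitones — so this is a major tenth.
(Equivalently, a compound major third: a major third plus an octave.)

major tenth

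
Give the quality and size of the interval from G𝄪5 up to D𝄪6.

perfect fifth

G to D spans five letter names (G-A-B-C-D): a fifth.
G##5 to D##6 is 7 semitones, matching the perfect fifth exactly, so the quality is perfect.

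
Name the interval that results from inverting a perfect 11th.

perfect 5th

First reduce the compound perfect eleventh to its simple form, a perfect fourth.
Inverted interval numbers add to nine, so a fourth pairs with a fifth (4 + 5 = 9).
Quality inverts too: perfect stays perfect. That makes the inversion a perfect fifth.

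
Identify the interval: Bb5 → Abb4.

Descending from Bb5 to Abb4 is the same interval as ascending Abb4 to Bb5.
A to B spans two letter names (A-B), plus an octave — that makes it a ninth of some quality.
The major ninth is 14 semitones; here we have 15, one semitone wider: augmented.
(Equivalently, a compound augmented second: an augmented second plus an octave.)

augmented 9th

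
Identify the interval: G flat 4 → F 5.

M7

G to F spans seven letter names (G-A-B-C-D-E-F), so the interval is some kind of seventh.
The major seventh spans 11 semitones, and Gb4 to F5 is exactly 11 semitones — so this is a major seventh.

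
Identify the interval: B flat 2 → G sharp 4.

augmented thirteenth

B to G spans six letter names (B-C-D-E-F-G), plus an octave — that makes it a thirteenth of some quality.
The major thirteenth is 21 semitones; here we have 22, one semitone wider: augmented.
(Equivalently, a compound augmented sixth: an augmented sixth plus an octave.)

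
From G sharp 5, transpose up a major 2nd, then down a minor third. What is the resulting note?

F double-sharp 5

A major second up from G#5 is A#5.
A minor third down from A#5 is F##5.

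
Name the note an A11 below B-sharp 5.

F-sharp 4

The eleventh's letter: B down four letter names plus an octave → F.
An augmented eleventh spans 18 semitones, so from B#5 the target pitch is F#4.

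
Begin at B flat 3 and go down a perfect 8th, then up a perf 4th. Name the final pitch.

E flat 3

Bb3 down a perfect octave → Bb2 (12 semitones).
Up a perfect fourth from Bb2: Eb3 (5 semitones up).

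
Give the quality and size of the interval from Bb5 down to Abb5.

augmented second

Descending from Bb5 to Abb5 is the same interval as ascending Abb5 to Bb5.
A to B spans two letter names (A-B): a second.
The major second is 2 semitones; here we have 3, one semitone wider: augmented.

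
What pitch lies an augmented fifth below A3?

Five letter names down from A: D.
An augmented fifth spans 8 semitones, so from A3 the target pitch is Db3.

Db3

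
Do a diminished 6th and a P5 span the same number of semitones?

Both span 7 semitones: a diminished sixth and a perfect fifth are the same chromatic distance.

Yes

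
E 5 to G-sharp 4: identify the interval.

minor 6th

Descending from E5 to G#4 is the same interval as ascending G#4 to E5.
G to E spans six letter names (G-A-B-C-D-E) — that makes it a sixth of some quality.
A major sixth would be 9 semitones, but G#4 to E5 is 8 — one semitone narrower, making it a minor sixth.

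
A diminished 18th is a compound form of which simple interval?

Take out 2 octaves (14 from the number): 18 − 14 = 4.
So a diminished eighteenth is 2 octaves plus a diminished fourth. The quality is unchanged.

diminished 4th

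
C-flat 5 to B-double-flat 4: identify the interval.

major second

Descending from Cb5 to Bbb4 is the same interval as ascending Bbb4 to Cb5.
B to C spans two letter names (B-C) — that makes it a second of some quality.
The major second spans 2 semitones, and Bbb4 to Cb5 is exactly 2 semitones — so this is a major second.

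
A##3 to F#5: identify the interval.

A to F spans six letter names (A-B-C-D-E-F), plus an octave: a thirteenth.
A major thirteenth would be 21 semitones; A##3 to F#5 is 19, two semitones narrower, so the interval is diminished.
(Equivalently, a compound diminished sixth: a diminished sixth plus an octave.)

diminished thirteenth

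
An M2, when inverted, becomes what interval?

Interval numbers invert to sum to nine: 2 + 7 = 9, so a second inverts to a seventh.
The quality also flips — major becomes minor — giving a minor seventh.

minor seventh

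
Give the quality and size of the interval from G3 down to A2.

minor 7th

Descending from G3 to A2 is the same interval as ascending A2 to G3.
A to G spans seven letter names (A-B-C-D-E-F-G) — that makes it a seventh of some quality.
A major seventh would be 11 semitones, but A2 to G3 is 10 — one semitone narrower, making it a minor seventh.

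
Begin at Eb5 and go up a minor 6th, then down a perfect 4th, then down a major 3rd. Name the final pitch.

Up a minor sixth from Eb5: Cb6 (8 semitones up).
Down a perfect fourth from Cb6: Gb5 (5 semitones down).
Gb5 down a major third → Ebb5 (4 semitones).

Ebb5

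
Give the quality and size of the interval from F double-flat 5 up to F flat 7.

F to F is the same letter name, plus 2 octaves, so the interval is some kind of fifteenth.
The perfect fifteenth is 24 semitones; here we have 25, one semitone wider: augmented.
(Equivalently, a compound augmented octave: an augmented octave plus an octave.)

augmented fifteenth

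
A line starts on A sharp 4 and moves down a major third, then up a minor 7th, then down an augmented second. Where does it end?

D flat 5

A major third down from A#4 is F#4.
Up a minor seventh from F#4: E5 (10 semitones up).
An augmented second down from E5 is Db5.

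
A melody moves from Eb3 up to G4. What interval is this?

major tenth

E to G spans three letter names (E-F-G), plus an octave: a tenth.
Counting semitones, Eb3→G4 is 16, which is the major tenth.
(Equivalently, a compound major third: a major third plus an octave.)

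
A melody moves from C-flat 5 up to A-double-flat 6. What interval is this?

C to A spans six letter names (C-D-E-F-G-A), plus an octave, so the interval is some kind of thirteenth.
A major thirteenth would be 21 semitones, but Cb5 to Abb6 is 20 — one semitone narrower, making it a minor thirteenth.
(Equivalently, a compound minor sixth: a minor sixth plus an octave.)

minor 13th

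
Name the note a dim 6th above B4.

Six letter names up from B: G.
A diminished sixth spans 7 semitones, so from B4 the target pitch is Gb5.

Gb5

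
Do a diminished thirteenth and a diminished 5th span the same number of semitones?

No

A diminished thirteenth is 19 semitones but a diminished fifth is 6 semitones — different sizes.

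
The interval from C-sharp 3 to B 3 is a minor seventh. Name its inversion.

major 2nd

Interval numbers invert to sum to nine: 7 + 2 = 9, so a seventh inverts to a second.
The quality also flips — minor becomes major — giving a major second.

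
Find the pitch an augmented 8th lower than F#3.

For an octave the letter name doesn't change: still F, an octave down.
An augmented octave is 13 semitones; 13 semitones down from F#3 gives F2.

F2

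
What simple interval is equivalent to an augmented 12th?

A5

Subtracting seven from the interval number removes an octave: 12 − 7 = 5.
Quality carries through unchanged, so the simple form is an augmented fifth.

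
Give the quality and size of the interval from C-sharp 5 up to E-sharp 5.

major third

C to E spans three letter names (C-D-E) — that makes it a third of some quality.
The major third spans 4 semitones, and C#5 to E#5 is exactly 4 semitones — so this is a major third.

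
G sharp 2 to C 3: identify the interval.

G to C spans four letter names (G-A-B-C): a fourth.
A perfect fourth would be 5 semitones; G#2 to C3 is 4, one semitone narrower, so the interval is diminished.

diminished 4th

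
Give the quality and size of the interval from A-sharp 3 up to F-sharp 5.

minor 13th

A to F spans six letter names (A-B-C-D-E-F), plus an octave, so the interval is some kind of thirteenth.
At 20 semitones, A#3→F#5 falls one short of a major thirteenth: minor.
(Equivalently, a compound minor sixth: a minor sixth plus an octave.)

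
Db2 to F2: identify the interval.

major third

D to F spans three letter names (D-E-F): a third.
Db2 to F2 is 4 semitones, matching the major third exactly, so the quality is major.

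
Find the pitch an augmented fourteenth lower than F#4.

Gb2

Counting seven letter names plus an octave down from F lands on G.
An augmented fourteenth is 24 semitones; 24 semitones down from F#4 gives Gb2.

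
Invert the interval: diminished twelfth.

First reduce the compound diminished twelfth to its simple form, a diminished fifth.
Inverted interval numbers add to nine, so a fifth pairs with a fourth (5 + 4 = 9).
And diminished becomes augmented under inversion, so we get an augmented fourth.

augmented 4th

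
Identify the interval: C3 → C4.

C to C is the same letter name, plus an octave: an octave.
The perfect octave spans 12 semitones, and C3 to C4 is exactly 12 semitones — so this is a perfect octave.

perfect octave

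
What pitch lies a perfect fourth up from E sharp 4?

A sharp 4

Counting four letter names up from E lands on A.
A perfect fourth is 5 semitones; 5 semitones up from E#4 gives A#4.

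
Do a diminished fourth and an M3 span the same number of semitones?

A diminished fourth spans 4 semitones, and a major third also spans 4 semitones — they're enharmonic.

Yes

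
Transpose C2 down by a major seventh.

Db1

The seventh takes the letter from C down to D.
Moving 11 semitones down from C2 (the size of a major seventh) reaches Db1.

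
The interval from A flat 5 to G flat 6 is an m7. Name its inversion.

Interval numbers invert to sum to nine: 7 + 2 = 9, so a seventh inverts to a second.
The quality also flips — minor becomes major — giving a major second.

M2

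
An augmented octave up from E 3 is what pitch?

For an octave the letter name doesn't change: still E, an octave up.
An augmented octave spans 13 semitones, so from E3 the target pitch is E#4.

E-sharp 4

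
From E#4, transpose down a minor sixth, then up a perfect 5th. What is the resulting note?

D##4

E#4 down a minor sixth → G##3 (8 semitones).
Up a perfect fifth from G##3: D##4 (7 semitones up).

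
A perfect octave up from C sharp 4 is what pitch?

C sharp 5

For an octave the letter name doesn't change: still C, an octave up.
Moving 12 semitones up from C#4 (the size of a perfect octave) reaches C#5.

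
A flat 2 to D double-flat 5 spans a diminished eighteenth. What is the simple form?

Subtracting seven from the interval number removes an octave: 18 − 14 = 4.
That makes a diminished eighteenth a compound diminished fourth — 2 octaves plus a diminished fourth.

d4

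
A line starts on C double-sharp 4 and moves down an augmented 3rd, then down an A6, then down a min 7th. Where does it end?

Down an augmented third from C##4: A3 (5 semitones down).
An augmented sixth down from A3 is Cb3.
A minor seventh down from Cb3 is Db2.

D flat 2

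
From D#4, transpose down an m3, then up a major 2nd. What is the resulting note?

C##4

Down a minor third from D#4: B#3 (3 semitones down).
B#3 up a major second → C##4 (2 semitones).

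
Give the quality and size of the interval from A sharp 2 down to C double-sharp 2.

m6

Descending from A#2 to C##2 is the same interval as ascending C##2 to A#2.
C to A spans six letter names (C-D-E-F-G-A): a sixth.
A major sixth would be 9 semitones, but C##2 to A#2 is 8 — one semitone narrower, making it a minor sixth.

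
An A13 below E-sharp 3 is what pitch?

G 1

The thirteenth's letter: E down six letter names plus an octave → G.
Moving 22 semitones down from E#3 (the size of an augmented thirteenth) reaches G1.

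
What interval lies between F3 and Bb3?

F to B spans four letter names (F-G-A-B): a fourth.
The perfect fourth spans 5 semitones, and F3 to Bb3 is exactly 5 semitones — so this is a perfect fourth.

perfect fourth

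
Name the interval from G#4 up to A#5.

major ninth

G to A spans two letter names (G-A), plus an octave, so the interval is some kind of ninth.
G#4 to A#5 is 14 semitones, matching the major ninth exactly, so the quality is major.
(Equivalently, a compound major second: a major second plus an octave.)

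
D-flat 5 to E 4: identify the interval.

diminished 7th

Descending from Db5 to E4 is the same interval as ascending E4 to Db5.
E to D spans seven letter names (E-F-G-A-B-C-D): a seventh.
The major seventh is 11 semitones; here we have 9, two semitones narrower: diminished.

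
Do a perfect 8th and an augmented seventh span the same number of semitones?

A perfect octave = 12 semitones = an augmented seventh; enharmonically equal.

Yes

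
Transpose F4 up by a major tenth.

A5

Three letters up from F (plus an octave) reaches A.
Moving 16 semitones up from F4 (the size of a major tenth) reaches A5.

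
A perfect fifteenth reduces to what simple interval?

perfect 8th

Subtracting seven from the interval number removes an octave: 15 − 7 = 8.
That makes a perfect fifteenth a compound perfect octave — an octave plus a perfect octave.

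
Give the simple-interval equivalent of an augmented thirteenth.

Take out an octave (7 from the number): 13 − 7 = 6.
That makes an augmented thirteenth a compound augmented sixth — an octave plus an augmented sixth.

A6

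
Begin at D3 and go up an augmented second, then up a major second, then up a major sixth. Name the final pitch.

D##4

An augmented second up from D3 is E#3.
E#3 up a major second → F##3 (2 semitones).
A major sixth up from F##3 is D##4.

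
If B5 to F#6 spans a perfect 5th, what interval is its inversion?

P4

Inverted interval numbers add to nine, so a fifth pairs with a fourth (5 + 4 = 9).
Quality inverts too: perfect stays perfect. That makes the inversion a perfect fourth.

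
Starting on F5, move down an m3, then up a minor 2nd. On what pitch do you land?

Eb5

A minor third down from F5 is D5.
A minor second up from D5 is Eb5.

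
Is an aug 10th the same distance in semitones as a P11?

An augmented tenth = 17 semitones = a perfect eleventh; enharmonically equal.

Yes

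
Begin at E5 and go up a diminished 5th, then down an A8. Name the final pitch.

Up a diminished fifth from E5: Bb5 (6 semitones up).
Bb5 down an augmented octave → Bbb4 (13 semitones).

Bbb4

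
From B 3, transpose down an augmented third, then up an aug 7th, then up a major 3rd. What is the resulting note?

Down an augmented third from B3: Gb3 (5 semitones down).
Up an augmented seventh from Gb3: F#4 (12 semitones up).
Up a major third from F#4: A#4 (4 semitones up).

A sharp 4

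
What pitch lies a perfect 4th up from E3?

Counting four letter names up from E lands on A.
Moving 5 semitones up from E3 (the size of a perfect fourth) reaches A3.

A3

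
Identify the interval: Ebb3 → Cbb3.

Descending from Ebb3 to Cbb3 is the same interval as ascending Cbb3 to Ebb3.
C to E spans three letter names (C-D-E): a third.
Counting semitones, Cbb3→Ebb3 is 4, which is the major third.

major third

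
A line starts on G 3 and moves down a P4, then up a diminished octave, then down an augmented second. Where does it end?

A perfect fourth down from G3 is D3.
D3 up a diminished octave → Db4 (11 semitones).
Down an augmented second from Db4: Cbb4 (3 semitones down).

C double-flat 4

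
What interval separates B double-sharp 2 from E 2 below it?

Descending from B##2 to E2 is the same interval as ascending E2 to B##2.
E to B spans five letter names (E-F-G-A-B), so the interval is some kind of fifth.
A perfect fifth would be 7 semitones; E2 to B##2 is 9, two semitones wider, so the interval is doubly augmented.

doubly augmented fifth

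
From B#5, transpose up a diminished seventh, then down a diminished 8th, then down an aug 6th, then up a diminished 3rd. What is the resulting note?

Ebb5

Up a diminished seventh from B#5: A6 (9 semitones up).
A6 down a diminished octave → A#5 (11 semitones).
An augmented sixth down from A#5 is C5.
Up a diminished third from C5: Ebb5 (2 semitones up).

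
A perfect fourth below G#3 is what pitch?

Counting four letter names down from G lands on D.
Moving 5 semitones down from G#3 (the size of a perfect fourth) reaches D#3.

D#3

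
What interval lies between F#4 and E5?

minor 7th

F to E spans seven letter names (F-G-A-B-C-D-E): a seventh.
At 10 semitones, F#4→E5 falls one short of a major seventh: minor.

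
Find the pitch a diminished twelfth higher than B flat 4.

F flat 6

The twelfth's letter: B up five letter names plus an octave → F.
A diminished twelfth spans 18 semitones, so from Bb4 the target pitch is Fb6.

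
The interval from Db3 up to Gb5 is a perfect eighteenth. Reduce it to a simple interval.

Take out 2 octaves (14 from the number): 18 − 14 = 4.
So a perfect eighteenth is 2 octaves plus a perfect fourth. The quality is unchanged.

perfect 4th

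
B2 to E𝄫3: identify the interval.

doubly diminished fourth

B to E spans four letter names (B-C-D-E) — that makes it a fourth of some quality.
A perfect fourth would be 5 semitones; B2 to Ebb3 is 3, two semitones narrower, so the interval is doubly diminished.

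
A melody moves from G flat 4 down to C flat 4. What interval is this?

Descending from Gb4 to Cb4 is the same interval as ascending Cb4 to Gb4.
C to G spans five letter names (C-D-E-F-G): a fifth.
The perfect fifth spans 7 semitones, and Cb4 to Gb4 is exactly 7 semitones — so this is a perfect fifth.

perfect fifth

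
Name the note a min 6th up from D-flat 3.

The sixth takes the letter from D up to B.
A minor sixth is 8 semitones; 8 semitones up from Db3 gives Bbb3.

B-double-flat 3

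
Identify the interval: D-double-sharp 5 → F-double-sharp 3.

Descending from D##5 to F##3 is the same interval as ascending F##3 to D##5.
F to D spans six letter names (F-G-A-B-C-D), plus an octave — that makes it a thirteenth of some quality.
Counting semitones, F##3→D##5 is 21, which is the major thirteenth.
(Equivalently, a compound major sixth: a major sixth plus an octave.)

M13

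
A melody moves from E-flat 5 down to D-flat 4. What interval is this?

Descending from Eb5 to Db4 is the same interval as ascending Db4 to Eb5.
D to E spans two letter names (D-E), plus an octave — that makes it a ninth of some quality.
Db4 to Eb5 is 14 semitones, matching the major ninth exactly, so the quality is major.
(Equivalently, a compound major second: a major second plus an octave.)

major ninth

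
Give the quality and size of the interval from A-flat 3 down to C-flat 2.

Descending from Ab3 to Cb2 is the same interval as ascending Cb2 to Ab3.
C to A spans six letter names (C-D-E-F-G-A), plus an octave: a thirteenth.
Counting semitones, Cb2→Ab3 is 21, which is the major thirteenth.
(Equivalently, a compound major sixth: a major sixth plus an octave.)

M13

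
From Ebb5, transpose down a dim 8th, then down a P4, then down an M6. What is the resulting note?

Db3

Ebb5 down a diminished octave → Eb4 (11 semitones).
Eb4 down a perfect fourth → Bb3 (5 semitones).
Down a major sixth from Bb3: Db3 (9 semitones down).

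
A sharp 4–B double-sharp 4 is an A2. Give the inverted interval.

diminished seventh

Inverted interval numbers add to nine, so a second pairs with a seventh (2 + 7 = 9).
Quality inverts too: augmented becomes diminished. That makes the inversion a diminished seventh.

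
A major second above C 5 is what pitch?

Counting two letter names up from C lands on D.
Moving 2 semitones up from C5 (the size of a major second) reaches D5.

D 5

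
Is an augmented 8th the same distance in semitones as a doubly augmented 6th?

No

An augmented octave spans 13 semitones; a doubly augmented sixth spans 11 semitones. They differ by 2.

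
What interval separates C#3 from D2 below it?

Descending from C#3 to D2 is the same interval as ascending D2 to C#3.
D to C spans seven letter names (D-E-F-G-A-B-C): a seventh.
D2 to C#3 is 11 semitones, matching the major seventh exactly, so the quality is major.

major seventh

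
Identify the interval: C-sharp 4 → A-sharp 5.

C to A spans six letter names (C-D-E-F-G-A), plus an octave, so the interval is some kind of thirteenth.
C#4 to A#5 is 21 semitones, matching the major thirteenth exactly, so the quality is major.
(Equivalently, a compound major sixth: a major sixth plus an octave.)

M13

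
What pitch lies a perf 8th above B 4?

The letter stays B (same as the start), shifted an octave up.
Moving 12 semitones up from B4 (the size of a perfect octave) reaches B5.

B 5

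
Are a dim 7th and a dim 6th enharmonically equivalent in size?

No

A diminished seventh spans 9 semitones; a diminished sixth spans 7 semitones. They differ by 2.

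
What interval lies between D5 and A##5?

D to A spans five letter names (D-E-F-G-A) — that makes it a fifth of some quality.
The perfect fifth is 7 semitones; here we have 9, two semitones wider: doubly augmented.

doubly augmented 5th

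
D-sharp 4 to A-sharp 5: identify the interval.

D to A spans five letter names (D-E-F-G-A), plus an octave, so the interval is some kind of twelfth.
Counting semitones, D#4→A#5 is 19, which is the perfect twelfth.
(Equivalently, a compound perfect fifth: a perfect fifth plus an octave.)

P12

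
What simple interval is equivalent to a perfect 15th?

P8

Take out an octave (7 from the number): 15 − 7 = 8.
So a perfect fifteenth is an octave plus a perfect octave. The quality is unchanged.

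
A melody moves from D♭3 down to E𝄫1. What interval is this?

Descending from Db3 to Ebb1 is the same interval as ascending Ebb1 to Db3.
E to D spans seven letter names (E-F-G-A-B-C-D), plus an octave: a fourteenth.
The major fourteenth spans 23 semitones, and Ebb1 to Db3 is exactly 23 semitones — so this is a major fourteenth.
(Equivalently, a compound major seventh: a major seventh plus an octave.)

major 14th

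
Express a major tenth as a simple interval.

Subtracting seven from the interval number removes an octave: 10 − 7 = 3.
That makes a major tenth a compound major third — an octave plus a major third.

M3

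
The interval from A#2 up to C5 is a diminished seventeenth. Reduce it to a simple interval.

diminished 3rd

Subtracting seven from the interval number removes an octave: 17 − 14 = 3.
That makes a diminished seventeenth a compound diminished third — 2 octaves plus a diminished third.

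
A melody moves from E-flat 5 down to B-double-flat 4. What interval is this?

A4

Descending from Eb5 to Bbb4 is the same interval as ascending Bbb4 to Eb5.
B to E spans four letter names (B-C-D-E), so the interval is some kind of fourth.
The perfect fourth is 5 semitones; here we have 6, one semitone wider: augmented.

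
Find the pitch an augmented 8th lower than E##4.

E#3

The letter stays E (same as the start), shifted an octave down.
An augmented octave spans 13 semitones, so from E##4 the target pitch is E#3.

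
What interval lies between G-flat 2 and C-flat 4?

G to C spans four letter names (G-A-B-C), plus an octave: an eleventh.
Counting semitones, Gb2→Cb4 is 17, which is the perfect eleventh.
(Equivalently, a compound perfect fourth: a perfect fourth plus an octave.)

perfect 11th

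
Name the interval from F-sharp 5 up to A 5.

F to A spans three letter names (F-G-A): a third.
F#5 to A5 is 3 semitones, a half step short of the major third (4), so this is minor.

minor third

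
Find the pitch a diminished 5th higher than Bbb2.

Fbb3

The fifth takes the letter from B up to F.
Moving 6 semitones up from Bbb2 (the size of a diminished fifth) reaches Fbb3.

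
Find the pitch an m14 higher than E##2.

Seven letters up from E (plus an octave) reaches D.
A minor fourteenth is 22 semitones; 22 semitones up from E##2 gives D##4.

D##4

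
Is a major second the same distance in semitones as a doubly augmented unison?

A major second spans 2 semitones, and a doubly augmented unison also spans 2 semitones — they're enharmonic.

Yes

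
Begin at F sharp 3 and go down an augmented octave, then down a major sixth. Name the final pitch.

An augmented octave down from F#3 is F2.
Down a major sixth from F2: Ab1 (9 semitones down).

A flat 1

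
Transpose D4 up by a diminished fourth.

The fourth takes the letter from D up to G.
Moving 4 semitones up from D4 (the size of a diminished fourth) reaches Gb4.

Gb4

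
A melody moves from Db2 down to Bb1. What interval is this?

minor third

Descending from Db2 to Bb1 is the same interval as ascending Bb1 to Db2.
B to D spans three letter names (B-C-D), so the interval is some kind of third.
At 3 semitones, Bb1→Db2 falls one short of a major third: minor.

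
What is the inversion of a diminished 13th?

augmented 3rd

First reduce the compound diminished thirteenth to its simple form, a diminished sixth.
Inverted interval numbers add to nine, so a sixth pairs with a third (6 + 3 = 9).
And diminished becomes augmented under inversion, so we get an augmented third.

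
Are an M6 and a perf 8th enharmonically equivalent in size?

No

A major sixth is 9 semitones but a perfect octave is 12 semitones — different sizes.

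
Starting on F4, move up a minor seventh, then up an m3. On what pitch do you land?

A minor seventh up from F4 is Eb5.
Up a minor third from Eb5: Gb5 (3 semitones up).

Gb5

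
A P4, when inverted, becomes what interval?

perfect 5th

Interval numbers invert to sum to nine: 4 + 5 = 9, so a fourth inverts to a fifth.
And perfect stays perfect under inversion, so we get a perfect fifth.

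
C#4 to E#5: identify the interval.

major tenth

C to E spans three letter names (C-D-E), plus an octave — that makes it a tenth of some quality.
C#4 to E#5 is 16 semitones, matching the major tenth exactly, so the quality is major.
(Equivalently, a compound major third: a major third plus an octave.)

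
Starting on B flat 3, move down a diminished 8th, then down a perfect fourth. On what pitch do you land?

A diminished octave down from Bb3 is B2.
B2 down a perfect fourth → F#2 (5 semitones).

F sharp 2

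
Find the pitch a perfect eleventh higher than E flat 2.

The eleventh's letter: E up four letter names plus an octave → A.
A perfect eleventh spans 17 semitones, so from Eb2 the target pitch is Ab3.

A flat 3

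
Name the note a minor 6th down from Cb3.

The sixth takes the letter from C down to E.
Moving 8 semitones down from Cb3 (the size of a minor sixth) reaches Eb2.

Eb2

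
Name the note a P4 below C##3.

Four letter names down from C: G.
A perfect fourth is 5 semitones; 5 semitones down from C##3 gives G##2.

G##2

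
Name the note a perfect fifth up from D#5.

Counting five letter names up from D lands on A.
A perfect fifth is 7 semitones; 7 semitones up from D#5 gives A#5.

A#5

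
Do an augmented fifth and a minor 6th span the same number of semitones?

An augmented fifth spans 8 semitones, and a minor sixth also spans 8 semitones — they're enharmonic.

Yes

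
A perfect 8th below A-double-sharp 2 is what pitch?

A-double-sharp 1

For an octave the letter name doesn't change: still A, an octave down.
Moving 12 semitones down from A##2 (the size of a perfect octave) reaches A##1.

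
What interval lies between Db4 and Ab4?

D to A spans five letter names (D-E-F-G-A) — that makes it a fifth of some quality.
The perfect fifth spans 7 semitones, and Db4 to Ab4 is exactly 7 semitones — so this is a perfect fifth.

P5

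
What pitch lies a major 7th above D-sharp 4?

The seventh takes the letter from D up to C.
Moving 11 semitones up from D#4 (the size of a major seventh) reaches C##5.

C-double-sharp 5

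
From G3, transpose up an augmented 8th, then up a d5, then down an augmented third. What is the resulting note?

Up an augmented octave from G3: G#4 (13 semitones up).
G#4 up a diminished fifth → D5 (6 semitones).
D5 down an augmented third → Bbb4 (5 semitones).

Bbb4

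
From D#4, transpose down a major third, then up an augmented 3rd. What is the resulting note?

D##4

D#4 down a major third → B3 (4 semitones).
An augmented third up from B3 is D##4.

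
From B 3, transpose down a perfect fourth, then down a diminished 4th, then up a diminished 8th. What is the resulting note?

A perfect fourth down from B3 is F#3.
F#3 down a diminished fourth → C##3 (4 semitones).
A diminished octave up from C##3 is C#4.

C sharp 4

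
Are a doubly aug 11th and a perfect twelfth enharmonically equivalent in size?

Yes

Both span 19 semitones: a doubly augmented eleventh and a perfect twelfth are the same chromatic distance.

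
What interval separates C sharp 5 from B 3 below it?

Descending from C#5 to B3 is the same interval as ascending B3 to C#5.
B to C spans two letter names (B-C), plus an octave, so the interval is some kind of ninth.
The major ninth spans 14 semitones, and B3 to C#5 is exactly 14 semitones — so this is a major ninth.
(Equivalently, a compound major second: a major second plus an octave.)

major ninth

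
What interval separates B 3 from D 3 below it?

M6

Descending from B3 to D3 is the same interval as ascending D3 to B3.
D to B spans six letter names (D-E-F-G-A-B): a sixth.
D3 to B3 is 9 semitones, matching the major sixth exactly, so the quality is major.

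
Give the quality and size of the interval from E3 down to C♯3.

minor 3rd

Descending from E3 to C#3 is the same interval as ascending C#3 to E3.
C to E spans three letter names (C-D-E): a third.
C#3 to E3 is 3 semitones, a half step short of the major third (4), so this is minor.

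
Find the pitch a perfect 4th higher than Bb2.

Eb3

The fourth takes the letter from B up to E.
A perfect fourth spans 5 semitones, so from Bb2 the target pitch is Eb3.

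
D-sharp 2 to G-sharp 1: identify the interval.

Descending from D#2 to G#1 is the same interval as ascending G#1 to D#2.
G to D spans five letter names (G-A-B-C-D), so the interval is some kind of fifth.
The perfect fifth spans 7 semitones, and G#1 to D#2 is exactly 7 semitones — so this is a perfect fifth.

P5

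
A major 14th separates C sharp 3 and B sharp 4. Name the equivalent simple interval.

major seventh

Take out an octave (7 from the number): 14 − 7 = 7.
Quality carries through unchanged, so the simple form is a major seventh.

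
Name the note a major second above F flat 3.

Two letter names up from F: G.
A major second is 2 semitones; 2 semitones up from Fb3 gives Gb3.

G flat 3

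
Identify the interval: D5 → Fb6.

d10

D to F spans three letter names (D-E-F), plus an octave: a tenth.
D5 to Fb6 spans 14 semitones — two semitones narrower than the major tenth (16) — giving a diminished tenth.
(Equivalently, a compound diminished third: a diminished third plus an octave.)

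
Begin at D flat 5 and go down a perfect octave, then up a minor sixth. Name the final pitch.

A perfect octave down from Db5 is Db4.
A minor sixth up from Db4 is Bbb4.

B double-flat 4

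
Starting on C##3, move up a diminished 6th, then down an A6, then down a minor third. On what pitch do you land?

Ab2

Up a diminished sixth from C##3: A3 (7 semitones up).
An augmented sixth down from A3 is Cb3.
Down a minor third from Cb3: Ab2 (3 semitones down).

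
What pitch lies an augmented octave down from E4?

An octave keeps the letter name E, an octave down from E.
An augmented octave spans 13 semitones, so from E4 the target pitch is Eb3.

Eb3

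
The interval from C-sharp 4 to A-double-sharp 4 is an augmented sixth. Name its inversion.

diminished third

Interval numbers invert to sum to nine: 6 + 3 = 9, so a sixth inverts to a third.
Quality inverts too: augmented becomes diminished. That makes the inversion a diminished third.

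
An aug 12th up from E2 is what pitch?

Five letters up from E (plus an octave) reaches B.
An augmented twelfth is 20 semitones; 20 semitones up from E2 gives B#3.

B#3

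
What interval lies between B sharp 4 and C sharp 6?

B to C spans two letter names (B-C), plus an octave, so the interval is some kind of ninth.
A major ninth would be 14 semitones, but B#4 to C#6 is 13 — one semitone narrower, making it a minor ninth.
(Equivalently, a compound minor second: a minor second plus an octave.)

minor 9th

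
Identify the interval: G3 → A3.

G to A spans two letter names (G-A): a second.
The major second spans 2 semitones, and G3 to A3 is exactly 2 semitones — so this is a major second.

M2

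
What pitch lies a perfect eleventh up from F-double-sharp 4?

Counting four letter names plus an octave up from F lands on B.
A perfect eleventh spans 17 semitones, so from F##4 the target pitch is B#5.

B-sharp 5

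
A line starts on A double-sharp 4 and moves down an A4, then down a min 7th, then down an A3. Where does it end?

A##4 down an augmented fourth → E#4 (6 semitones).
E#4 down a minor seventh → F##3 (10 semitones).
Down an augmented third from F##3: D3 (5 semitones down).

D 3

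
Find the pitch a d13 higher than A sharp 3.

The thirteenth's letter: A up six letter names plus an octave → F.
Moving 19 semitones up from A#3 (the size of a diminished thirteenth) reaches F5.

F 5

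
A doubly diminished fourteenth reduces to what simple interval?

doubly diminished 7th

Each octave removed subtracts seven from the number: 14 − 7 = 7.
So a doubly diminished fourteenth is an octave plus a doubly diminished seventh. The quality is unchanged.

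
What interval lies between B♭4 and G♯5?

augmented 6th

B to G spans six letter names (B-C-D-E-F-G): a sixth.
The major sixth is 9 semitones; here we have 10, one semitone wider: augmented.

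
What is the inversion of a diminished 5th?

The rule of nine gives the new number: 9 − 5 = 4, so a fifth becomes a fourth.
And diminished becomes augmented under inversion, so we get an augmented fourth.

augmented fourth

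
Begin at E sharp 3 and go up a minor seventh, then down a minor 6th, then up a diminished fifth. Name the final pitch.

E#3 up a minor seventh → D#4 (10 semitones).
D#4 down a minor sixth → F##3 (8 semitones).
F##3 up a diminished fifth → C#4 (6 semitones).

C sharp 4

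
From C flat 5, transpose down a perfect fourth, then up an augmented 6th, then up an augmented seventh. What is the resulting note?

D double-sharp 6

Down a perfect fourth from Cb5: Gb4 (5 semitones down).
Up an augmented sixth from Gb4: E5 (10 semitones up).
An augmented seventh up from E5 is D##6.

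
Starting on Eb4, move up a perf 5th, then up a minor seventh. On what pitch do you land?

Ab5

A perfect fifth up from Eb4 is Bb4.
A minor seventh up from Bb4 is Ab5.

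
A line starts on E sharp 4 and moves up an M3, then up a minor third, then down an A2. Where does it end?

E#4 up a major third → G##4 (4 semitones).
A minor third up from G##4 is B#4.
B#4 down an augmented second → A4 (3 semitones).

A 4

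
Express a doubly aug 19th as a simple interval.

doubly augmented 5th

Take out 2 octaves (14 from the number): 19 − 14 = 5.
That makes a doubly augmented nineteenth a compound doubly augmented fifth — 2 octaves plus a doubly augmented fifth.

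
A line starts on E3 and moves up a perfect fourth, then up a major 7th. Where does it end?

A perfect fourth up from E3 is A3.
Up a major seventh from A3: G#4 (11 semitones up).

G#4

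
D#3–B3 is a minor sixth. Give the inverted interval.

M3

Interval numbers invert to sum to nine: 6 + 3 = 9, so a sixth inverts to a third.
Quality inverts too: minor becomes major. That makes the inversion a major third.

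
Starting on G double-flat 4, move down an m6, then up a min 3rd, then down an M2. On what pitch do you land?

Down a minor sixth from Gbb4: Bbb3 (8 semitones down).
A minor third up from Bbb3 is Dbb4.
A major second down from Dbb4 is Cbb4.

C double-flat 4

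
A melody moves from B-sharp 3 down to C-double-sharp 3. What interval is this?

Descending from B#3 to C##3 is the same interval as ascending C##3 to B#3.
C to B spans seven letter names (C-D-E-F-G-A-B): a seventh.
A major seventh would be 11 semitones, but C##3 to B#3 is 10 — one semitone narrower, making it a minor seventh.

minor 7th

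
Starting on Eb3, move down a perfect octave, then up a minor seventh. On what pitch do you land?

Db3

Down a perfect octave from Eb3: Eb2 (12 semitones down).
Up a minor seventh from Eb2: Db3 (10 semitones up).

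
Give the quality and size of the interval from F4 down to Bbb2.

Descending from F4 to Bbb2 is the same interval as ascending Bbb2 to F4.
B to F spans five letter names (B-C-D-E-F), plus an octave — that makes it a twelfth of some quality.
The perfect twelfth is 19 semitones; here we have 20, one semitone wider: augmented.
(Equivalently, a compound augmented fifth: an augmented fifth plus an octave.)

augmented twelfth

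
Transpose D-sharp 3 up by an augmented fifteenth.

D-double-sharp 5

For a fifteenth the letter name doesn't change: still D, two octaves up.
An augmented fifteenth is 25 semitones; 25 semitones up from D#3 gives D##5.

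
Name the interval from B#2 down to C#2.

Descending from B#2 to C#2 is the same interval as ascending C#2 to B#2.
C to B spans seven letter names (C-D-E-F-G-A-B), so the interval is some kind of seventh.
Counting semitones, C#2→B#2 is 11, which is the major seventh.

major 7th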